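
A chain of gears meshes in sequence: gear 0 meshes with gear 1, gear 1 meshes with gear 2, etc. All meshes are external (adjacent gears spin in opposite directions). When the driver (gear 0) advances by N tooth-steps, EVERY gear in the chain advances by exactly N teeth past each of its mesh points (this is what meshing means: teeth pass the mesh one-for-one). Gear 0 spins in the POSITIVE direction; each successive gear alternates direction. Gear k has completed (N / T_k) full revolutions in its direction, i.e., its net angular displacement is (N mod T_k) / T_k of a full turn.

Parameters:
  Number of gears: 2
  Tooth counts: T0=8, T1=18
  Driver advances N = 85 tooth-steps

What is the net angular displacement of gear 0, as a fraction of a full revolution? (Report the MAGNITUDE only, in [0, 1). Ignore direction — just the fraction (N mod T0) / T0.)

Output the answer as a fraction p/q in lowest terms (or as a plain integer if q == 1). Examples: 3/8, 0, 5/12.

Chain of 2 gears, tooth counts: [8, 18]
  gear 0: T0=8, direction=positive, advance = 85 mod 8 = 5 teeth = 5/8 turn
  gear 1: T1=18, direction=negative, advance = 85 mod 18 = 13 teeth = 13/18 turn
Gear 0: 85 mod 8 = 5
Fraction = 5 / 8 = 5/8 (gcd(5,8)=1) = 5/8

Answer: 5/8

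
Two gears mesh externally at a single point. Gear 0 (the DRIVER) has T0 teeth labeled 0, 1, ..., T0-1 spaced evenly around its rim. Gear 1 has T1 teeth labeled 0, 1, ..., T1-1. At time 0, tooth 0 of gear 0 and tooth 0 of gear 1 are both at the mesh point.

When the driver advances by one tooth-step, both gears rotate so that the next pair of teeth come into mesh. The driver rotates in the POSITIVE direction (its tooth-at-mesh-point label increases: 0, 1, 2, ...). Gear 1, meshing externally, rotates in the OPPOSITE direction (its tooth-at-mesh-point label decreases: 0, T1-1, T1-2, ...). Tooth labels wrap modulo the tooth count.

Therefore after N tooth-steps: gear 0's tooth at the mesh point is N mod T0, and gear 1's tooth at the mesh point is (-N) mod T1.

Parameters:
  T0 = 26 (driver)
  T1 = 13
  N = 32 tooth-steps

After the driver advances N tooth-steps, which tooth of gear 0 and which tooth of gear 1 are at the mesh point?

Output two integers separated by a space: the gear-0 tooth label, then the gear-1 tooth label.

Answer: 6 7

Derivation:
Gear 0 (driver, T0=26): tooth at mesh = N mod T0
  32 = 1 * 26 + 6, so 32 mod 26 = 6
  gear 0 tooth = 6
Gear 1 (driven, T1=13): tooth at mesh = (-N) mod T1
  32 = 2 * 13 + 6, so 32 mod 13 = 6
  (-32) mod 13 = (-6) mod 13 = 13 - 6 = 7
Mesh after 32 steps: gear-0 tooth 6 meets gear-1 tooth 7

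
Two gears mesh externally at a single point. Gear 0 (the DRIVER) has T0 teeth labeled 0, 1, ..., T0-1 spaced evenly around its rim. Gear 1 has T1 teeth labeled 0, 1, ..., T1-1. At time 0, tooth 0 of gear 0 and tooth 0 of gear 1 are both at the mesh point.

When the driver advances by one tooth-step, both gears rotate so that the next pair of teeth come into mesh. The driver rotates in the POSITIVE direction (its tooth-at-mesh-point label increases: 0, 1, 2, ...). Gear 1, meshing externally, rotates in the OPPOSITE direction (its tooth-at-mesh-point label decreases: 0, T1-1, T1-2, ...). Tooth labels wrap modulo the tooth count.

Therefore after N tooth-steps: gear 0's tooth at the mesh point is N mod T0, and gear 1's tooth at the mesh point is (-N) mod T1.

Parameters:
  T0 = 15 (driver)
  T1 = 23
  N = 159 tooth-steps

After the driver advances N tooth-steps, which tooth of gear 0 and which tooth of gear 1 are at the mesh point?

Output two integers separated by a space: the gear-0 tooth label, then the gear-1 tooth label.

Answer: 9 2

Derivation:
Gear 0 (driver, T0=15): tooth at mesh = N mod T0
  159 = 10 * 15 + 9, so 159 mod 15 = 9
  gear 0 tooth = 9
Gear 1 (driven, T1=23): tooth at mesh = (-N) mod T1
  159 = 6 * 23 + 21, so 159 mod 23 = 21
  (-159) mod 23 = (-21) mod 23 = 23 - 21 = 2
Mesh after 159 steps: gear-0 tooth 9 meets gear-1 tooth 2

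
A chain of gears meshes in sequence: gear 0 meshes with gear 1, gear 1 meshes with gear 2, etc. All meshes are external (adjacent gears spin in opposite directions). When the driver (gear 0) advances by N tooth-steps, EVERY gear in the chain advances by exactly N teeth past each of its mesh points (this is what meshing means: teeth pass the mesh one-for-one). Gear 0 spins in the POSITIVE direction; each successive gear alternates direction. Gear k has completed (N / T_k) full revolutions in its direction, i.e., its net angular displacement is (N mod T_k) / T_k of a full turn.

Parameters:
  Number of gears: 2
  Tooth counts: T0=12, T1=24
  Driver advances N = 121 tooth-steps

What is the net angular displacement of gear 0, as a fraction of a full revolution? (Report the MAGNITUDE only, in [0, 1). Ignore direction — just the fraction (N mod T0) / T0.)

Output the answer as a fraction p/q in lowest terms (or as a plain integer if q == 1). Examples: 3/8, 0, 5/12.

Chain of 2 gears, tooth counts: [12, 24]
  gear 0: T0=12, direction=positive, advance = 121 mod 12 = 1 teeth = 1/12 turn
  gear 1: T1=24, direction=negative, advance = 121 mod 24 = 1 teeth = 1/24 turn
Gear 0: 121 mod 12 = 1
Fraction = 1 / 12 = 1/12 (gcd(1,12)=1) = 1/12

Answer: 1/12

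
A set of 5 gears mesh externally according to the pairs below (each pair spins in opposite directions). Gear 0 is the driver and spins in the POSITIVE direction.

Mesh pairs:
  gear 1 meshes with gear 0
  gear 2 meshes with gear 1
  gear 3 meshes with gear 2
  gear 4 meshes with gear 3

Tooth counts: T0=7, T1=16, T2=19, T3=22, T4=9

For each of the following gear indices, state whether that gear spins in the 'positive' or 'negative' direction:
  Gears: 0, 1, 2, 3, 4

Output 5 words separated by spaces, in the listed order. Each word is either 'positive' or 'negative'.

Answer: positive negative positive negative positive

Derivation:
Gear 0 (driver): positive (depth 0)
  gear 1: meshes with gear 0 -> depth 1 -> negative (opposite of gear 0)
  gear 2: meshes with gear 1 -> depth 2 -> positive (opposite of gear 1)
  gear 3: meshes with gear 2 -> depth 3 -> negative (opposite of gear 2)
  gear 4: meshes with gear 3 -> depth 4 -> positive (opposite of gear 3)
Queried indices 0, 1, 2, 3, 4 -> positive, negative, positive, negative, positive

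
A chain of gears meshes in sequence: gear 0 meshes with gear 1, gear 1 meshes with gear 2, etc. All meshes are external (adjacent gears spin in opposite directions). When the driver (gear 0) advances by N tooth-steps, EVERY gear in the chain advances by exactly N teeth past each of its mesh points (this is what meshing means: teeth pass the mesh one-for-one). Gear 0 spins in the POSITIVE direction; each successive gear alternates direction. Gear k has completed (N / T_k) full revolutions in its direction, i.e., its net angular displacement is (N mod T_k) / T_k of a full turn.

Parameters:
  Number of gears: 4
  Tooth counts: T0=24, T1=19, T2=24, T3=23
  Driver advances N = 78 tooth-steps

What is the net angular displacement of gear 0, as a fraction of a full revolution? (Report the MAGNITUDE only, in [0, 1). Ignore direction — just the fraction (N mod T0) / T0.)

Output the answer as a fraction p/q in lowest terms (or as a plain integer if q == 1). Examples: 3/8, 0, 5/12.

Answer: 1/4

Derivation:
Chain of 4 gears, tooth counts: [24, 19, 24, 23]
  gear 0: T0=24, direction=positive, advance = 78 mod 24 = 6 teeth = 6/24 turn
  gear 1: T1=19, direction=negative, advance = 78 mod 19 = 2 teeth = 2/19 turn
  gear 2: T2=24, direction=positive, advance = 78 mod 24 = 6 teeth = 6/24 turn
  gear 3: T3=23, direction=negative, advance = 78 mod 23 = 9 teeth = 9/23 turn
Gear 0: 78 mod 24 = 6
Fraction = 6 / 24 = 1/4 (gcd(6,24)=6) = 1/4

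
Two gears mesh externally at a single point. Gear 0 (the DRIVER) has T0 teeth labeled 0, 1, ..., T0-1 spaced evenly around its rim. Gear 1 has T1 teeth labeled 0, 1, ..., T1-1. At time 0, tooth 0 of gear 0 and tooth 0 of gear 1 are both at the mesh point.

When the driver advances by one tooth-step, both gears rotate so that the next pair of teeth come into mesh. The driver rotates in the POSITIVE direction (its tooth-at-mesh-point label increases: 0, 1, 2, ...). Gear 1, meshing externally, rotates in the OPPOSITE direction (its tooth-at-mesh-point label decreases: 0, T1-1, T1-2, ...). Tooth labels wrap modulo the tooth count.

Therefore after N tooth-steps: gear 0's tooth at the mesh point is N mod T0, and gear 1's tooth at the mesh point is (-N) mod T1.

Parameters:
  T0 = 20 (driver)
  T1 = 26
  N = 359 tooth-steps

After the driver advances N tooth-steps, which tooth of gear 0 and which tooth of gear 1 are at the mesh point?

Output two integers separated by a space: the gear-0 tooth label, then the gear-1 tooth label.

Gear 0 (driver, T0=20): tooth at mesh = N mod T0
  359 = 17 * 20 + 19, so 359 mod 20 = 19
  gear 0 tooth = 19
Gear 1 (driven, T1=26): tooth at mesh = (-N) mod T1
  359 = 13 * 26 + 21, so 359 mod 26 = 21
  (-359) mod 26 = (-21) mod 26 = 26 - 21 = 5
Mesh after 359 steps: gear-0 tooth 19 meets gear-1 tooth 5

Answer: 19 5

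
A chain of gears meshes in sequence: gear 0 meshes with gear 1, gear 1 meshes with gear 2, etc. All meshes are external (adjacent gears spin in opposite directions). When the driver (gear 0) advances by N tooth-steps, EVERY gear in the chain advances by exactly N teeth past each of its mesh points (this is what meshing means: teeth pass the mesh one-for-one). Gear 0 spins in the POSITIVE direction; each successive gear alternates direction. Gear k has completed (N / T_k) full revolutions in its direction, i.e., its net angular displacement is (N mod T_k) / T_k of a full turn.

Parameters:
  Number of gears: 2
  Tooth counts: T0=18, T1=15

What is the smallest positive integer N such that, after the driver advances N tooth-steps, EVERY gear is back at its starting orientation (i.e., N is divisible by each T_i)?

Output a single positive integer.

Answer: 90

Derivation:
Gear k returns to start when N is a multiple of T_k.
All gears at start simultaneously when N is a common multiple of [18, 15]; the smallest such N is lcm(18, 15).
Start: lcm = T0 = 18
Fold in T1=15: gcd(18, 15) = 3; lcm(18, 15) = 18 * 15 / 3 = 270 / 3 = 90
Full cycle length = 90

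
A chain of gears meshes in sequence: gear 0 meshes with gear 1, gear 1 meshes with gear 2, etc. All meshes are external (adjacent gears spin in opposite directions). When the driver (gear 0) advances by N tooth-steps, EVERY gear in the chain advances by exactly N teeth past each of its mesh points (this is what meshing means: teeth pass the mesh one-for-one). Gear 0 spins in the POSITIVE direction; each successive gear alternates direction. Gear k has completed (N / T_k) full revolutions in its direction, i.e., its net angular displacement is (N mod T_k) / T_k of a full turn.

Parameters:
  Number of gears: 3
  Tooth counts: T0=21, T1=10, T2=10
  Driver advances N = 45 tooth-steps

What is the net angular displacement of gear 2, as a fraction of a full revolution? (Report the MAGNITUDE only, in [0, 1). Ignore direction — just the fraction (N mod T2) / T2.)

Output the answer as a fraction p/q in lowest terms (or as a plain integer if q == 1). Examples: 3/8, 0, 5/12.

Chain of 3 gears, tooth counts: [21, 10, 10]
  gear 0: T0=21, direction=positive, advance = 45 mod 21 = 3 teeth = 3/21 turn
  gear 1: T1=10, direction=negative, advance = 45 mod 10 = 5 teeth = 5/10 turn
  gear 2: T2=10, direction=positive, advance = 45 mod 10 = 5 teeth = 5/10 turn
Gear 2: 45 mod 10 = 5
Fraction = 5 / 10 = 1/2 (gcd(5,10)=5) = 1/2

Answer: 1/2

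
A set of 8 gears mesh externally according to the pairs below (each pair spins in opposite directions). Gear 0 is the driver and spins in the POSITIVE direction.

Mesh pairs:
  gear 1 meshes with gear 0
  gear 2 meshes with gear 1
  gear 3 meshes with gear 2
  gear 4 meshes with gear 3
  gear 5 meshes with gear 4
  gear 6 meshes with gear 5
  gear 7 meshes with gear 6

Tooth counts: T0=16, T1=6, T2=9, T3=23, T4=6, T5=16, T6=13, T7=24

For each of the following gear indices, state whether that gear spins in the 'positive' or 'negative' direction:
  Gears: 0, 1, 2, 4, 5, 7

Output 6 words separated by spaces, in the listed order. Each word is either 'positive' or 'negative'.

Gear 0 (driver): positive (depth 0)
  gear 1: meshes with gear 0 -> depth 1 -> negative (opposite of gear 0)
  gear 2: meshes with gear 1 -> depth 2 -> positive (opposite of gear 1)
  gear 3: meshes with gear 2 -> depth 3 -> negative (opposite of gear 2)
  gear 4: meshes with gear 3 -> depth 4 -> positive (opposite of gear 3)
  gear 5: meshes with gear 4 -> depth 5 -> negative (opposite of gear 4)
  gear 6: meshes with gear 5 -> depth 6 -> positive (opposite of gear 5)
  gear 7: meshes with gear 6 -> depth 7 -> negative (opposite of gear 6)
Queried indices 0, 1, 2, 4, 5, 7 -> positive, negative, positive, positive, negative, negative

Answer: positive negative positive positive negative negative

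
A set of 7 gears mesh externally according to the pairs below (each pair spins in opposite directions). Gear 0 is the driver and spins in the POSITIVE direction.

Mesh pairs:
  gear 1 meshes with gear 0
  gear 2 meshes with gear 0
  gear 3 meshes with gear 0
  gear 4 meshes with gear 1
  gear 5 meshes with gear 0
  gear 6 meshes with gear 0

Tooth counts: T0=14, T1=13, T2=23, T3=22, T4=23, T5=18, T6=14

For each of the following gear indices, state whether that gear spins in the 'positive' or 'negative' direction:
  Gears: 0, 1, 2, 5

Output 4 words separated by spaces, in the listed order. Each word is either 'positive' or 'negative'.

Gear 0 (driver): positive (depth 0)
  gear 1: meshes with gear 0 -> depth 1 -> negative (opposite of gear 0)
  gear 2: meshes with gear 0 -> depth 1 -> negative (opposite of gear 0)
  gear 3: meshes with gear 0 -> depth 1 -> negative (opposite of gear 0)
  gear 4: meshes with gear 1 -> depth 2 -> positive (opposite of gear 1)
  gear 5: meshes with gear 0 -> depth 1 -> negative (opposite of gear 0)
  gear 6: meshes with gear 0 -> depth 1 -> negative (opposite of gear 0)
Queried indices 0, 1, 2, 5 -> positive, negative, negative, negative

Answer: positive negative negative negative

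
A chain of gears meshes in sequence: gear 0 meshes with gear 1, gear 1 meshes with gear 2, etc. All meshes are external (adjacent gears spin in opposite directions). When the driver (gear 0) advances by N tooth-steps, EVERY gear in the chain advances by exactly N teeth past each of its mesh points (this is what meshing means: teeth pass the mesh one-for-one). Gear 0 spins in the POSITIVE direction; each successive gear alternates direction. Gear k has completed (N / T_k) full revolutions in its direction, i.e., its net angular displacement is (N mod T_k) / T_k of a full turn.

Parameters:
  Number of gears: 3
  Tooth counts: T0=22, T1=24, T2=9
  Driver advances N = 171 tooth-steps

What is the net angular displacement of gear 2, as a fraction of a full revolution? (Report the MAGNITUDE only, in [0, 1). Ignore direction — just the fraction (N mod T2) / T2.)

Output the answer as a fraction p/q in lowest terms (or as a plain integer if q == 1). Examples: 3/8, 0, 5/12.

Answer: 0

Derivation:
Chain of 3 gears, tooth counts: [22, 24, 9]
  gear 0: T0=22, direction=positive, advance = 171 mod 22 = 17 teeth = 17/22 turn
  gear 1: T1=24, direction=negative, advance = 171 mod 24 = 3 teeth = 3/24 turn
  gear 2: T2=9, direction=positive, advance = 171 mod 9 = 0 teeth = 0/9 turn
Gear 2: 171 mod 9 = 0
Fraction = 0 / 9 = 0/1 (gcd(0,9)=9) = 0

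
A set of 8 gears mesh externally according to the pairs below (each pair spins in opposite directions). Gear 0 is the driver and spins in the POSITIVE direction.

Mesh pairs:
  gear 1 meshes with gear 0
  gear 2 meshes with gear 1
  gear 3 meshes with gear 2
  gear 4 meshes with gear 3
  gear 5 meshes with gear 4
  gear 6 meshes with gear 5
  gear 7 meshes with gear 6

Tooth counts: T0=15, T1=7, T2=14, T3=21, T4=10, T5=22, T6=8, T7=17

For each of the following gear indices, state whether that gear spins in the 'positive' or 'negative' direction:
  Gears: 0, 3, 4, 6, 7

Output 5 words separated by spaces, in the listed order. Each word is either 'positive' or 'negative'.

Gear 0 (driver): positive (depth 0)
  gear 1: meshes with gear 0 -> depth 1 -> negative (opposite of gear 0)
  gear 2: meshes with gear 1 -> depth 2 -> positive (opposite of gear 1)
  gear 3: meshes with gear 2 -> depth 3 -> negative (opposite of gear 2)
  gear 4: meshes with gear 3 -> depth 4 -> positive (opposite of gear 3)
  gear 5: meshes with gear 4 -> depth 5 -> negative (opposite of gear 4)
  gear 6: meshes with gear 5 -> depth 6 -> positive (opposite of gear 5)
  gear 7: meshes with gear 6 -> depth 7 -> negative (opposite of gear 6)
Queried indices 0, 3, 4, 6, 7 -> positive, negative, positive, positive, negative

Answer: positive negative positive positive negative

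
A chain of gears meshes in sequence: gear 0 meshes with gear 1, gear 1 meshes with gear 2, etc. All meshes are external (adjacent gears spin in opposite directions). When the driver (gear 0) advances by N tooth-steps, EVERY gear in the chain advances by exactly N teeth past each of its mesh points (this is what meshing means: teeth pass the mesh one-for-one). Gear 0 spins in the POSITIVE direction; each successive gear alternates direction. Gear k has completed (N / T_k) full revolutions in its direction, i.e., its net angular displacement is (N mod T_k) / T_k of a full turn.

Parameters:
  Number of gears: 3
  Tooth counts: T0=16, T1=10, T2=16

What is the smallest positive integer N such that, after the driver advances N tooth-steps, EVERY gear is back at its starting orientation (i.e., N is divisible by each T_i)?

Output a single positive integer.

Answer: 80

Derivation:
Gear k returns to start when N is a multiple of T_k.
All gears at start simultaneously when N is a common multiple of [16, 10, 16]; the smallest such N is lcm(16, 10, 16).
Start: lcm = T0 = 16
Fold in T1=10: gcd(16, 10) = 2; lcm(16, 10) = 16 * 10 / 2 = 160 / 2 = 80
Fold in T2=16: gcd(80, 16) = 16; lcm(80, 16) = 80 * 16 / 16 = 1280 / 16 = 80
Full cycle length = 80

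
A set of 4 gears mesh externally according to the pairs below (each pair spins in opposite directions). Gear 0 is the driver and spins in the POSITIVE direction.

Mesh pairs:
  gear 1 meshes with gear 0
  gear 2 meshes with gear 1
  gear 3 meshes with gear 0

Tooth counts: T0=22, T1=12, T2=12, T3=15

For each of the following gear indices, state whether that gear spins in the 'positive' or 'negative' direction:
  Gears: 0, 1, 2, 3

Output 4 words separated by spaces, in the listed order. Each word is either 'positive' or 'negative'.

Gear 0 (driver): positive (depth 0)
  gear 1: meshes with gear 0 -> depth 1 -> negative (opposite of gear 0)
  gear 2: meshes with gear 1 -> depth 2 -> positive (opposite of gear 1)
  gear 3: meshes with gear 0 -> depth 1 -> negative (opposite of gear 0)
Queried indices 0, 1, 2, 3 -> positive, negative, positive, negative

Answer: positive negative positive negative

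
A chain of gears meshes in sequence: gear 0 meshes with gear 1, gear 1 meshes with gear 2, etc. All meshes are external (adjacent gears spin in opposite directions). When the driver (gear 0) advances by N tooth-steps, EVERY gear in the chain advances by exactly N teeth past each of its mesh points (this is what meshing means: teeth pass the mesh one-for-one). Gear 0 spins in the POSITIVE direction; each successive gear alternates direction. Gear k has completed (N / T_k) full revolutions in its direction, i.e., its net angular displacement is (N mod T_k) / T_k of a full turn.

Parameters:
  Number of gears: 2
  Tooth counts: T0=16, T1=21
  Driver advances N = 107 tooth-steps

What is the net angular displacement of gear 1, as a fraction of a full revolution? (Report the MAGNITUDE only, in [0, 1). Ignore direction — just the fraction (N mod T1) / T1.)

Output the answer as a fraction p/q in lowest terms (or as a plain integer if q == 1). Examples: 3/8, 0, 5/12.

Answer: 2/21

Derivation:
Chain of 2 gears, tooth counts: [16, 21]
  gear 0: T0=16, direction=positive, advance = 107 mod 16 = 11 teeth = 11/16 turn
  gear 1: T1=21, direction=negative, advance = 107 mod 21 = 2 teeth = 2/21 turn
Gear 1: 107 mod 21 = 2
Fraction = 2 / 21 = 2/21 (gcd(2,21)=1) = 2/21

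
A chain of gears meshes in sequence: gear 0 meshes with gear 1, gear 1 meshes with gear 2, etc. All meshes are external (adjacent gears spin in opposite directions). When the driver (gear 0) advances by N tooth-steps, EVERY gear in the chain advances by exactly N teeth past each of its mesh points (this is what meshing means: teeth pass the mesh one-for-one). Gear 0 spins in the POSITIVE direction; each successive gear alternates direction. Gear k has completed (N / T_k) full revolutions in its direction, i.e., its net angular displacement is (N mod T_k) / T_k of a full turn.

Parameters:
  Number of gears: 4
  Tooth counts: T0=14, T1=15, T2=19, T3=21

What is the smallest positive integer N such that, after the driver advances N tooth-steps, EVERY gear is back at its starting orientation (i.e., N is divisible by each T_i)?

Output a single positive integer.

Gear k returns to start when N is a multiple of T_k.
All gears at start simultaneously when N is a common multiple of [14, 15, 19, 21]; the smallest such N is lcm(14, 15, 19, 21).
Start: lcm = T0 = 14
Fold in T1=15: gcd(14, 15) = 1; lcm(14, 15) = 14 * 15 / 1 = 210 / 1 = 210
Fold in T2=19: gcd(210, 19) = 1; lcm(210, 19) = 210 * 19 / 1 = 3990 / 1 = 3990
Fold in T3=21: gcd(3990, 21) = 21; lcm(3990, 21) = 3990 * 21 / 21 = 83790 / 21 = 3990
Full cycle length = 3990

Answer: 3990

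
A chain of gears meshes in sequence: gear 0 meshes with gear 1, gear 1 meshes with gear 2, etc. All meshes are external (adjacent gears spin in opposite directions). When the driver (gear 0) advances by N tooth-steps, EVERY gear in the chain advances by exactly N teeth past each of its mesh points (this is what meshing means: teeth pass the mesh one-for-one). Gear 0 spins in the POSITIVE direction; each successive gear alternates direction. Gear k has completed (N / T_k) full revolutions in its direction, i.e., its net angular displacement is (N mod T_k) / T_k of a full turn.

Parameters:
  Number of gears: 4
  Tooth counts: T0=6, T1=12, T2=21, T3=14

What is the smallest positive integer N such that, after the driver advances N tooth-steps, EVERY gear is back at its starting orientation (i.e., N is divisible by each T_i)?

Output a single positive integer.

Answer: 84

Derivation:
Gear k returns to start when N is a multiple of T_k.
All gears at start simultaneously when N is a common multiple of [6, 12, 21, 14]; the smallest such N is lcm(6, 12, 21, 14).
Start: lcm = T0 = 6
Fold in T1=12: gcd(6, 12) = 6; lcm(6, 12) = 6 * 12 / 6 = 72 / 6 = 12
Fold in T2=21: gcd(12, 21) = 3; lcm(12, 21) = 12 * 21 / 3 = 252 / 3 = 84
Fold in T3=14: gcd(84, 14) = 14; lcm(84, 14) = 84 * 14 / 14 = 1176 / 14 = 84
Full cycle length = 84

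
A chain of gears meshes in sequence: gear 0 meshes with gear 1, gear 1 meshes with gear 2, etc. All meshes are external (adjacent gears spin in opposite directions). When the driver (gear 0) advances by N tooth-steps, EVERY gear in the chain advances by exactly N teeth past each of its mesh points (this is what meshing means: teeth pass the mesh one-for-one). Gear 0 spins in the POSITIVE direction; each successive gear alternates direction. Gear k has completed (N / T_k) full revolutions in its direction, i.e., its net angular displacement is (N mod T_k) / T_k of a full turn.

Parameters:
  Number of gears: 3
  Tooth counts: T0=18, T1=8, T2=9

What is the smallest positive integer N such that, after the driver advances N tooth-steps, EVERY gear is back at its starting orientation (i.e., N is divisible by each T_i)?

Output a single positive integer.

Answer: 72

Derivation:
Gear k returns to start when N is a multiple of T_k.
All gears at start simultaneously when N is a common multiple of [18, 8, 9]; the smallest such N is lcm(18, 8, 9).
Start: lcm = T0 = 18
Fold in T1=8: gcd(18, 8) = 2; lcm(18, 8) = 18 * 8 / 2 = 144 / 2 = 72
Fold in T2=9: gcd(72, 9) = 9; lcm(72, 9) = 72 * 9 / 9 = 648 / 9 = 72
Full cycle length = 72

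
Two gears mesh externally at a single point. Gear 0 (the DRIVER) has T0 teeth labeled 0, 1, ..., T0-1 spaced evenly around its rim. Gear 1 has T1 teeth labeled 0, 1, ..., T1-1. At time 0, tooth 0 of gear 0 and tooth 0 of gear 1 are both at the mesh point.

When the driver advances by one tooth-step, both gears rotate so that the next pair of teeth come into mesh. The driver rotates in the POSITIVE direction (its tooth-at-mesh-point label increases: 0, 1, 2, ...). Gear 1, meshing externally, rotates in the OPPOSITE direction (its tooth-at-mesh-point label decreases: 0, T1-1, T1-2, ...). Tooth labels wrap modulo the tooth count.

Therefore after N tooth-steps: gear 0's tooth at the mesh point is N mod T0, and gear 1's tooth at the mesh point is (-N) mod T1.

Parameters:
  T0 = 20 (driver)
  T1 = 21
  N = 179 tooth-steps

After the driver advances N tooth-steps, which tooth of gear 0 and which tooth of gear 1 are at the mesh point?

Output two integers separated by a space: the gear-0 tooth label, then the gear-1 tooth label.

Gear 0 (driver, T0=20): tooth at mesh = N mod T0
  179 = 8 * 20 + 19, so 179 mod 20 = 19
  gear 0 tooth = 19
Gear 1 (driven, T1=21): tooth at mesh = (-N) mod T1
  179 = 8 * 21 + 11, so 179 mod 21 = 11
  (-179) mod 21 = (-11) mod 21 = 21 - 11 = 10
Mesh after 179 steps: gear-0 tooth 19 meets gear-1 tooth 10

Answer: 19 10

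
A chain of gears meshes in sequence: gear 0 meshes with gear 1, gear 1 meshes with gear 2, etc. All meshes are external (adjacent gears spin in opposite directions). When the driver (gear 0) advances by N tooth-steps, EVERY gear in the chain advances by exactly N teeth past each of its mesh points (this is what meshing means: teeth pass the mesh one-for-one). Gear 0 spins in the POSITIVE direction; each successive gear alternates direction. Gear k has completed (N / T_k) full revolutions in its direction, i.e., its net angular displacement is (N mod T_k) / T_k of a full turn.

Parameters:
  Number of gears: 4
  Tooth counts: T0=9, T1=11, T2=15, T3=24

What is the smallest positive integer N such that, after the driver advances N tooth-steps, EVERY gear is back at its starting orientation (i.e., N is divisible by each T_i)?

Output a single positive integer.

Gear k returns to start when N is a multiple of T_k.
All gears at start simultaneously when N is a common multiple of [9, 11, 15, 24]; the smallest such N is lcm(9, 11, 15, 24).
Start: lcm = T0 = 9
Fold in T1=11: gcd(9, 11) = 1; lcm(9, 11) = 9 * 11 / 1 = 99 / 1 = 99
Fold in T2=15: gcd(99, 15) = 3; lcm(99, 15) = 99 * 15 / 3 = 1485 / 3 = 495
Fold in T3=24: gcd(495, 24) = 3; lcm(495, 24) = 495 * 24 / 3 = 11880 / 3 = 3960
Full cycle length = 3960

Answer: 3960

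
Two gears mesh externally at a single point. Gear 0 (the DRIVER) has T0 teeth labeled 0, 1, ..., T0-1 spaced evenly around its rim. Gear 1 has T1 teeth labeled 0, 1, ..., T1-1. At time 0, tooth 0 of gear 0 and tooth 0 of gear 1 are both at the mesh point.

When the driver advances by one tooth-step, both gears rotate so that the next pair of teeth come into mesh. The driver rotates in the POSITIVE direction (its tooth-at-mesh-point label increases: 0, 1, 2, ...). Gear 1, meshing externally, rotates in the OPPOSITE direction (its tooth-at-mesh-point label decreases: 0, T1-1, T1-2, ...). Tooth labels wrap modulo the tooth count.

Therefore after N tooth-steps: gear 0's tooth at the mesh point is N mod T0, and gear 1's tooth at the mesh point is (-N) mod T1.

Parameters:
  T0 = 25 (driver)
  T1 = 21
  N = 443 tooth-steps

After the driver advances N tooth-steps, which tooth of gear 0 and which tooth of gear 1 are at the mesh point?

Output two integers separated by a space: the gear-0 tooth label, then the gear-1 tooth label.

Answer: 18 19

Derivation:
Gear 0 (driver, T0=25): tooth at mesh = N mod T0
  443 = 17 * 25 + 18, so 443 mod 25 = 18
  gear 0 tooth = 18
Gear 1 (driven, T1=21): tooth at mesh = (-N) mod T1
  443 = 21 * 21 + 2, so 443 mod 21 = 2
  (-443) mod 21 = (-2) mod 21 = 21 - 2 = 19
Mesh after 443 steps: gear-0 tooth 18 meets gear-1 tooth 19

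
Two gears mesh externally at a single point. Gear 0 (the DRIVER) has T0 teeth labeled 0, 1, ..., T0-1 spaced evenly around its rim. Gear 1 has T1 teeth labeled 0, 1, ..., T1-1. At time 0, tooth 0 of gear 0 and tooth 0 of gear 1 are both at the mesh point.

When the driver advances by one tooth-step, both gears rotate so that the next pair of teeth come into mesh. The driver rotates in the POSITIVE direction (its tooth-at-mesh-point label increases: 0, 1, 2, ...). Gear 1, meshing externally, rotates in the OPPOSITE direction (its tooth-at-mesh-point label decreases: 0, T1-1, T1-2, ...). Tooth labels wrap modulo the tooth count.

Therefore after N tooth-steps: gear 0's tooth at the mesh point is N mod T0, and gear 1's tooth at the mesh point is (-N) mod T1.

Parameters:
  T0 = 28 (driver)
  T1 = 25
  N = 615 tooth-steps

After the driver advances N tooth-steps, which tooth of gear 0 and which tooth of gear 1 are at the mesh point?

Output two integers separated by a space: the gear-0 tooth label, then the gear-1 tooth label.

Gear 0 (driver, T0=28): tooth at mesh = N mod T0
  615 = 21 * 28 + 27, so 615 mod 28 = 27
  gear 0 tooth = 27
Gear 1 (driven, T1=25): tooth at mesh = (-N) mod T1
  615 = 24 * 25 + 15, so 615 mod 25 = 15
  (-615) mod 25 = (-15) mod 25 = 25 - 15 = 10
Mesh after 615 steps: gear-0 tooth 27 meets gear-1 tooth 10

Answer: 27 10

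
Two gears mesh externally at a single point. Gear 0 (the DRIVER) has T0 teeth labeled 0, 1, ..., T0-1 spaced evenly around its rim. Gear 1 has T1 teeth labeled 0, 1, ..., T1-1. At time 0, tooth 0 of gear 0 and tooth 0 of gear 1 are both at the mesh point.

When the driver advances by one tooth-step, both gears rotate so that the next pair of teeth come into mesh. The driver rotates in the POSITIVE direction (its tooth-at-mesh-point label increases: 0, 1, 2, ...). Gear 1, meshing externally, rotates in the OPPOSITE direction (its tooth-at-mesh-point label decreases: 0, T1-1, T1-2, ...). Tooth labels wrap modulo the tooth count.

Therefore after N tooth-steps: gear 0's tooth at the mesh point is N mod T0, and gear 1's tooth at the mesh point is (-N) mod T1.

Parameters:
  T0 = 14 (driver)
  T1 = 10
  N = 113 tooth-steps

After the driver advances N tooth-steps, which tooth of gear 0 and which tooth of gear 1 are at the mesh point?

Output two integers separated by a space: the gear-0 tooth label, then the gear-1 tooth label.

Answer: 1 7

Derivation:
Gear 0 (driver, T0=14): tooth at mesh = N mod T0
  113 = 8 * 14 + 1, so 113 mod 14 = 1
  gear 0 tooth = 1
Gear 1 (driven, T1=10): tooth at mesh = (-N) mod T1
  113 = 11 * 10 + 3, so 113 mod 10 = 3
  (-113) mod 10 = (-3) mod 10 = 10 - 3 = 7
Mesh after 113 steps: gear-0 tooth 1 meets gear-1 tooth 7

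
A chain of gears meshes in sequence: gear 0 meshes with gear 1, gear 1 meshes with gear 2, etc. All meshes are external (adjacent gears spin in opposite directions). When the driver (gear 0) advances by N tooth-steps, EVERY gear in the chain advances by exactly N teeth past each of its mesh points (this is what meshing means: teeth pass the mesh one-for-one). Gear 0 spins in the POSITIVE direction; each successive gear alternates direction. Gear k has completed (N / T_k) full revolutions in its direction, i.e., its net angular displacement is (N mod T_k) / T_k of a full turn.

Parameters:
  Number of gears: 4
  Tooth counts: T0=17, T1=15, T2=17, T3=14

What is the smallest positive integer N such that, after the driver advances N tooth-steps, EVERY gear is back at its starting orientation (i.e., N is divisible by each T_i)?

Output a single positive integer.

Gear k returns to start when N is a multiple of T_k.
All gears at start simultaneously when N is a common multiple of [17, 15, 17, 14]; the smallest such N is lcm(17, 15, 17, 14).
Start: lcm = T0 = 17
Fold in T1=15: gcd(17, 15) = 1; lcm(17, 15) = 17 * 15 / 1 = 255 / 1 = 255
Fold in T2=17: gcd(255, 17) = 17; lcm(255, 17) = 255 * 17 / 17 = 4335 / 17 = 255
Fold in T3=14: gcd(255, 14) = 1; lcm(255, 14) = 255 * 14 / 1 = 3570 / 1 = 3570
Full cycle length = 3570

Answer: 3570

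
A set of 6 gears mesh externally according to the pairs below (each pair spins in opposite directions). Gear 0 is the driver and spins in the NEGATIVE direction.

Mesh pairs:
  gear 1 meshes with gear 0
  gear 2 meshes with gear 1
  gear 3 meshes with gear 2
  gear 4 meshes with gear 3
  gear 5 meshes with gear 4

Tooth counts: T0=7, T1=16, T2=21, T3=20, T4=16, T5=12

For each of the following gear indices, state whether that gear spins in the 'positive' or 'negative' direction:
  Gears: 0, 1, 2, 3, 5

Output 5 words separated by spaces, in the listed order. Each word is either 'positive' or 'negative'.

Gear 0 (driver): negative (depth 0)
  gear 1: meshes with gear 0 -> depth 1 -> positive (opposite of gear 0)
  gear 2: meshes with gear 1 -> depth 2 -> negative (opposite of gear 1)
  gear 3: meshes with gear 2 -> depth 3 -> positive (opposite of gear 2)
  gear 4: meshes with gear 3 -> depth 4 -> negative (opposite of gear 3)
  gear 5: meshes with gear 4 -> depth 5 -> positive (opposite of gear 4)
Queried indices 0, 1, 2, 3, 5 -> negative, positive, negative, positive, positive

Answer: negative positive negative positive positive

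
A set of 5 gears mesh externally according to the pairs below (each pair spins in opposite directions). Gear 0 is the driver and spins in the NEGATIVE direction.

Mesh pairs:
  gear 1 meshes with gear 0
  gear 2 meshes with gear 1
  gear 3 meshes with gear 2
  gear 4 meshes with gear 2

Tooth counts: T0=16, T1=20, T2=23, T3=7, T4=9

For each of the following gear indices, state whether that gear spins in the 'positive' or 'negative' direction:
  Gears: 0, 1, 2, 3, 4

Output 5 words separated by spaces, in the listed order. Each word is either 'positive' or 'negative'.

Answer: negative positive negative positive positive

Derivation:
Gear 0 (driver): negative (depth 0)
  gear 1: meshes with gear 0 -> depth 1 -> positive (opposite of gear 0)
  gear 2: meshes with gear 1 -> depth 2 -> negative (opposite of gear 1)
  gear 3: meshes with gear 2 -> depth 3 -> positive (opposite of gear 2)
  gear 4: meshes with gear 2 -> depth 3 -> positive (opposite of gear 2)
Queried indices 0, 1, 2, 3, 4 -> negative, positive, negative, positive, positive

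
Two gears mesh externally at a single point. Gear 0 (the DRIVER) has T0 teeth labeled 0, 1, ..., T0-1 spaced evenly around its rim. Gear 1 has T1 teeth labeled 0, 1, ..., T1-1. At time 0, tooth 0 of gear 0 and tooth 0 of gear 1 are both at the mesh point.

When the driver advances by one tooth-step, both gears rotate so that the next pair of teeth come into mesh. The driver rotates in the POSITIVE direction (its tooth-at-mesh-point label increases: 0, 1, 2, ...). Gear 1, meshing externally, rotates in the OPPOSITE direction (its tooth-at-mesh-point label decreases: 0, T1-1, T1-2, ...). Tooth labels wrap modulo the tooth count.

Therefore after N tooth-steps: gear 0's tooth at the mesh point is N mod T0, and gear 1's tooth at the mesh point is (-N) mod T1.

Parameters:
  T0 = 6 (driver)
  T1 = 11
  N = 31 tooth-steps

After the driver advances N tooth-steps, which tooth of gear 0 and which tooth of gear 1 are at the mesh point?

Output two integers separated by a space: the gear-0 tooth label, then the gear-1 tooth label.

Answer: 1 2

Derivation:
Gear 0 (driver, T0=6): tooth at mesh = N mod T0
  31 = 5 * 6 + 1, so 31 mod 6 = 1
  gear 0 tooth = 1
Gear 1 (driven, T1=11): tooth at mesh = (-N) mod T1
  31 = 2 * 11 + 9, so 31 mod 11 = 9
  (-31) mod 11 = (-9) mod 11 = 11 - 9 = 2
Mesh after 31 steps: gear-0 tooth 1 meets gear-1 tooth 2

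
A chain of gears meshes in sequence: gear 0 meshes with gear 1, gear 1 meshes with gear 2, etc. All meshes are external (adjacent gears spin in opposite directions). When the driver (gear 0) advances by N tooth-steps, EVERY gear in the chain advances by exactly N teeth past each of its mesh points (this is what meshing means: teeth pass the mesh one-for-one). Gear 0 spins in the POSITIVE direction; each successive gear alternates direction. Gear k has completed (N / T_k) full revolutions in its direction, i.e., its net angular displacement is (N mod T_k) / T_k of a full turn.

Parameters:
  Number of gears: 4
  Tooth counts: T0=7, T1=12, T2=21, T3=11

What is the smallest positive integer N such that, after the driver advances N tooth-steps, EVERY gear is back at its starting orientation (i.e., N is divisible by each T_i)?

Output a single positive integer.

Answer: 924

Derivation:
Gear k returns to start when N is a multiple of T_k.
All gears at start simultaneously when N is a common multiple of [7, 12, 21, 11]; the smallest such N is lcm(7, 12, 21, 11).
Start: lcm = T0 = 7
Fold in T1=12: gcd(7, 12) = 1; lcm(7, 12) = 7 * 12 / 1 = 84 / 1 = 84
Fold in T2=21: gcd(84, 21) = 21; lcm(84, 21) = 84 * 21 / 21 = 1764 / 21 = 84
Fold in T3=11: gcd(84, 11) = 1; lcm(84, 11) = 84 * 11 / 1 = 924 / 1 = 924
Full cycle length = 924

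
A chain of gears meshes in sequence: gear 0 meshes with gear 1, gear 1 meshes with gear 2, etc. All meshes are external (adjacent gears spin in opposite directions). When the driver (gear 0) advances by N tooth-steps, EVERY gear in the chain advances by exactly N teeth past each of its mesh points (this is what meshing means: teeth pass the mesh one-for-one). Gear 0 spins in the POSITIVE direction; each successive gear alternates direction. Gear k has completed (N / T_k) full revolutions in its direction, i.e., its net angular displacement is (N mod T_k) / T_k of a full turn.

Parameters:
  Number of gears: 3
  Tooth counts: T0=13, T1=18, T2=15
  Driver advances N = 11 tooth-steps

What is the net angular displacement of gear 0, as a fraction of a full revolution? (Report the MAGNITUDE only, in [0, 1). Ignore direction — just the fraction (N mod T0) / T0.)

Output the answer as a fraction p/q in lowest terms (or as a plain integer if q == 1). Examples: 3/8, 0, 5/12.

Answer: 11/13

Derivation:
Chain of 3 gears, tooth counts: [13, 18, 15]
  gear 0: T0=13, direction=positive, advance = 11 mod 13 = 11 teeth = 11/13 turn
  gear 1: T1=18, direction=negative, advance = 11 mod 18 = 11 teeth = 11/18 turn
  gear 2: T2=15, direction=positive, advance = 11 mod 15 = 11 teeth = 11/15 turn
Gear 0: 11 mod 13 = 11
Fraction = 11 / 13 = 11/13 (gcd(11,13)=1) = 11/13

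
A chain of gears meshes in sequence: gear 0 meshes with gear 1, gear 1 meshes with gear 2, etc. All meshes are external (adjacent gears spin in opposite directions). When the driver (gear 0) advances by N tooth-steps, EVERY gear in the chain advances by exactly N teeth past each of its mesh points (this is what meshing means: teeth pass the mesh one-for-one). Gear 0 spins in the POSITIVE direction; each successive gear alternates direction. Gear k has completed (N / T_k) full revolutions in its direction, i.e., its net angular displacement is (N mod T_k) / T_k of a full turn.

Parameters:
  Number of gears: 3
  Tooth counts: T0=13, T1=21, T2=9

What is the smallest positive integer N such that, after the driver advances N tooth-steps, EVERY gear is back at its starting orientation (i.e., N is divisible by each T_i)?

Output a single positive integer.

Answer: 819

Derivation:
Gear k returns to start when N is a multiple of T_k.
All gears at start simultaneously when N is a common multiple of [13, 21, 9]; the smallest such N is lcm(13, 21, 9).
Start: lcm = T0 = 13
Fold in T1=21: gcd(13, 21) = 1; lcm(13, 21) = 13 * 21 / 1 = 273 / 1 = 273
Fold in T2=9: gcd(273, 9) = 3; lcm(273, 9) = 273 * 9 / 3 = 2457 / 3 = 819
Full cycle length = 819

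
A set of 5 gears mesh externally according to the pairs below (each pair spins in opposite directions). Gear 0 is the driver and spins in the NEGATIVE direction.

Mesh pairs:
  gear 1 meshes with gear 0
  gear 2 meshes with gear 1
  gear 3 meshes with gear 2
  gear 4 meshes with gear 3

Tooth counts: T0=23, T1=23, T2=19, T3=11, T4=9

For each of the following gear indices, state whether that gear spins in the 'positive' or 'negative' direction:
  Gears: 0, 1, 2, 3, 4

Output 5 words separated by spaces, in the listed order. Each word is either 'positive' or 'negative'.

Gear 0 (driver): negative (depth 0)
  gear 1: meshes with gear 0 -> depth 1 -> positive (opposite of gear 0)
  gear 2: meshes with gear 1 -> depth 2 -> negative (opposite of gear 1)
  gear 3: meshes with gear 2 -> depth 3 -> positive (opposite of gear 2)
  gear 4: meshes with gear 3 -> depth 4 -> negative (opposite of gear 3)
Queried indices 0, 1, 2, 3, 4 -> negative, positive, negative, positive, negative

Answer: negative positive negative positive negative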